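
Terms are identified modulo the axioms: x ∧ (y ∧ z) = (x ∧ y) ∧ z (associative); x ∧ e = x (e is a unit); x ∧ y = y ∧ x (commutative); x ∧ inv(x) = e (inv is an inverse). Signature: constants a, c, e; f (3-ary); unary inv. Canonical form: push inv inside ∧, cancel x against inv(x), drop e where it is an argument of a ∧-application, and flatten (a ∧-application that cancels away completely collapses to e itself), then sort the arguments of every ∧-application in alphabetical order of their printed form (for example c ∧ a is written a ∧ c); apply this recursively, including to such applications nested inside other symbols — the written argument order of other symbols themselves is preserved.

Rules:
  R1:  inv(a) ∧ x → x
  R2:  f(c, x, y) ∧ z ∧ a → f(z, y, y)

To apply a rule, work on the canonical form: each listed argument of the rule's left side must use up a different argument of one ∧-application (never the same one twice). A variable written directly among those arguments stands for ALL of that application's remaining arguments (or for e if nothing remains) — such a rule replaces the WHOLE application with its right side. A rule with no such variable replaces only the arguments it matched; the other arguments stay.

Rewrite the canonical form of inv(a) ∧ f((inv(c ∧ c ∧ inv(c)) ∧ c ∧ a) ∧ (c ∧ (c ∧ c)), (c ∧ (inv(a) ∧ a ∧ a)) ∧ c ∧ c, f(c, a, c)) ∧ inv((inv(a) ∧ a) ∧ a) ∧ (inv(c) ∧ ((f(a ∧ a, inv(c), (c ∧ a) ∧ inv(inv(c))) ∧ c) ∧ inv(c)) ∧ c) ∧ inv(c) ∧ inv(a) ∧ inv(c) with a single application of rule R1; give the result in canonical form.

Canonical form:  f(a ∧ a, inv(c), a ∧ c ∧ c) ∧ f(a ∧ c ∧ c ∧ c, a ∧ c ∧ c ∧ c, f(c, a, c)) ∧ inv(a) ∧ inv(a) ∧ inv(a) ∧ inv(c) ∧ inv(c)
R1 matches:  uses inv(a);  x := f(a ∧ a, inv(c), a ∧ c ∧ c) ∧ f(a ∧ c ∧ c ∧ c, a ∧ c ∧ c ∧ c, f(c, a, c)) ∧ inv(a) ∧ inv(a) ∧ inv(c) ∧ inv(c)
Every leftover argument binds to the variable; the entire application is replaced.
Result:  f(a ∧ a, inv(c), a ∧ c ∧ c) ∧ f(a ∧ c ∧ c ∧ c, a ∧ c ∧ c ∧ c, f(c, a, c)) ∧ inv(a) ∧ inv(a) ∧ inv(c) ∧ inv(c)

Answer: f(a ∧ a, inv(c), a ∧ c ∧ c) ∧ f(a ∧ c ∧ c ∧ c, a ∧ c ∧ c ∧ c, f(c, a, c)) ∧ inv(a) ∧ inv(a) ∧ inv(c) ∧ inv(c)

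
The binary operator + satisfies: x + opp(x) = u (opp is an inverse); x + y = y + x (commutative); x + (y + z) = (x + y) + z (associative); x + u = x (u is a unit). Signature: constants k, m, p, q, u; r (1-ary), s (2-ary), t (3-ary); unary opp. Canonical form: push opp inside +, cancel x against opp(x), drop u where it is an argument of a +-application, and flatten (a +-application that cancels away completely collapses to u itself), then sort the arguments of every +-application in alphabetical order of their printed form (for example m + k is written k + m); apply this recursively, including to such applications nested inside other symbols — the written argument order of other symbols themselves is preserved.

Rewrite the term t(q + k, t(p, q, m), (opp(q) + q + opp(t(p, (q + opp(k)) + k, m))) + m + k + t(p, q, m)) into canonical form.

Work inside:  (opp(q) + q + opp(t(p, (q + opp(k)) + k, m))) + m + k + t(p, q, m)
Cancel inverse pairs:  q cancels; t(p, q, m) cancels
Collect terms:  m + k
Sort arguments:  k + m
Rebuild:  t(k + q, t(p, q, m), k + m)

Answer: t(k + q, t(p, q, m), k + m)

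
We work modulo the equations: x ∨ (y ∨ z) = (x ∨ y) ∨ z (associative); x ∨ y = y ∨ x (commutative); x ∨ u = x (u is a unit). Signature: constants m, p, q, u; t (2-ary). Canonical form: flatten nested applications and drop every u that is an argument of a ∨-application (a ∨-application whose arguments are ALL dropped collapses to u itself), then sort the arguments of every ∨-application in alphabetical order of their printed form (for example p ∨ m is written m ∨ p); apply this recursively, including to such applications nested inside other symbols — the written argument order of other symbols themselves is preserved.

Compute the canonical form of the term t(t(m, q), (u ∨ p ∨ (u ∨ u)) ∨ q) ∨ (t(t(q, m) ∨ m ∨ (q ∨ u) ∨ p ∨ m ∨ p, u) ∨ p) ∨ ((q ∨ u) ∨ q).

Merge nested applications:  t(t(m, q), (u ∨ p ∨ (u ∨ u)) ∨ q) ∨ t(t(q, m) ∨ m ∨ (q ∨ u) ∨ p ∨ m ∨ p, u) ∨ p ∨ q ∨ u ∨ q
Inside:  t(t(m, q), (u ∨ p ∨ (u ∨ u)) ∨ q)  →  t(t(m, q), p ∨ q)
Simplify inside:  t(t(q, m) ∨ m ∨ (q ∨ u) ∨ p ∨ m ∨ p, u)  →  t(m ∨ m ∨ p ∨ p ∨ q ∨ t(q, m), u)
Unit:  drop u
Sort:  p ∨ q ∨ q ∨ t(m ∨ m ∨ p ∨ p ∨ q ∨ t(q, m), u) ∨ t(t(m, q), p ∨ q)

Answer: p ∨ q ∨ q ∨ t(m ∨ m ∨ p ∨ p ∨ q ∨ t(q, m), u) ∨ t(t(m, q), p ∨ q)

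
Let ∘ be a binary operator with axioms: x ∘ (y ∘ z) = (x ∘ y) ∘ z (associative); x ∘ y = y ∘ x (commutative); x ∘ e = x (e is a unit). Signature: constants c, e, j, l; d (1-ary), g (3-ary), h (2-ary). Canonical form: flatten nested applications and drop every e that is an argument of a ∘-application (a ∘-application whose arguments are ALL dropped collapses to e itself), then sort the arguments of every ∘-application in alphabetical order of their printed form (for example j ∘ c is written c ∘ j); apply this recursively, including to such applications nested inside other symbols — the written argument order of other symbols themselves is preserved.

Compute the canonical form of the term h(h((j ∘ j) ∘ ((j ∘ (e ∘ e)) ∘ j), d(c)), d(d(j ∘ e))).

Descend into:  (j ∘ j) ∘ ((j ∘ (e ∘ e)) ∘ j)
Flatten:  j ∘ j ∘ j ∘ e ∘ e ∘ j
Unit:  drop e (×2)
Order the arguments:  j ∘ j ∘ j ∘ j
Rebuild:  h(h(j ∘ j ∘ j ∘ j, d(c)), d(d(j)))

Answer: h(h(j ∘ j ∘ j ∘ j, d(c)), d(d(j)))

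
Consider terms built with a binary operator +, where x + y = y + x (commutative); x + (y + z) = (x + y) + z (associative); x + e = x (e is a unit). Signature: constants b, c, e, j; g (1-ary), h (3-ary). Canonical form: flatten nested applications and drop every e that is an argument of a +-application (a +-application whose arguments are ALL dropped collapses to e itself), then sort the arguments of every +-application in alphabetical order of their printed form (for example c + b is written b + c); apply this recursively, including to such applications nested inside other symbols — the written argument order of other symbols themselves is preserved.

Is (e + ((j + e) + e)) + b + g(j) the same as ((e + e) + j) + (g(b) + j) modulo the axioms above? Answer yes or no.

Left:  (e + ((j + e) + e)) + b + g(j)
  Un-nest:  e + j + e + e + b + g(j)
  Unit:  drop e (×3)
  Order the arguments:  b + g(j) + j
Right:  ((e + e) + j) + (g(b) + j)
  Un-nest:  e + e + j + g(b) + j
  Units out:  drop e (×2)
  Sort:  g(b) + j + j

Answer: no — b + g(j) + j vs g(b) + j + j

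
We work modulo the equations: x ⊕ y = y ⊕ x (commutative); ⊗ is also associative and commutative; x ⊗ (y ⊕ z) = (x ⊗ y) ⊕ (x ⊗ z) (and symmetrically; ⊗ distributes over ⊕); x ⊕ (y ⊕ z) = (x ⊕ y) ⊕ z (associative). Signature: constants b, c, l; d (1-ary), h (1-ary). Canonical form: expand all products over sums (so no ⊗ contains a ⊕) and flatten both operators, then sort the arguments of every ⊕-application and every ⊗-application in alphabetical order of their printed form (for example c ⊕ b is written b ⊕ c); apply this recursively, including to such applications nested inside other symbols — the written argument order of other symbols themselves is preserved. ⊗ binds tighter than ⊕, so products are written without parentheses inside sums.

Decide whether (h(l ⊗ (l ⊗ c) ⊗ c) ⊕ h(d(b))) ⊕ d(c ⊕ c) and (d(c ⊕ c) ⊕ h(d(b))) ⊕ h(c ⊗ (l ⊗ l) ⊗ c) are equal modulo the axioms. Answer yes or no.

Left:  (h(l ⊗ (l ⊗ c) ⊗ c) ⊕ h(d(b))) ⊕ d(c ⊕ c)
  Flatten:  h(c ⊗ c ⊗ l ⊗ l) ⊕ h(d(b)) ⊕ d(c ⊕ c)
  Sort:  d(c ⊕ c) ⊕ h(c ⊗ c ⊗ l ⊗ l) ⊕ h(d(b))
Right:  (d(c ⊕ c) ⊕ h(d(b))) ⊕ h(c ⊗ (l ⊗ l) ⊗ c)
  Un-nest:  d(c ⊕ c) ⊕ h(d(b)) ⊕ h(c ⊗ c ⊗ l ⊗ l)
  Order the arguments:  d(c ⊕ c) ⊕ h(c ⊗ c ⊗ l ⊗ l) ⊕ h(d(b))

Answer: yes — both canonical forms are d(c ⊕ c) ⊕ h(c ⊗ c ⊗ l ⊗ l) ⊕ h(d(b))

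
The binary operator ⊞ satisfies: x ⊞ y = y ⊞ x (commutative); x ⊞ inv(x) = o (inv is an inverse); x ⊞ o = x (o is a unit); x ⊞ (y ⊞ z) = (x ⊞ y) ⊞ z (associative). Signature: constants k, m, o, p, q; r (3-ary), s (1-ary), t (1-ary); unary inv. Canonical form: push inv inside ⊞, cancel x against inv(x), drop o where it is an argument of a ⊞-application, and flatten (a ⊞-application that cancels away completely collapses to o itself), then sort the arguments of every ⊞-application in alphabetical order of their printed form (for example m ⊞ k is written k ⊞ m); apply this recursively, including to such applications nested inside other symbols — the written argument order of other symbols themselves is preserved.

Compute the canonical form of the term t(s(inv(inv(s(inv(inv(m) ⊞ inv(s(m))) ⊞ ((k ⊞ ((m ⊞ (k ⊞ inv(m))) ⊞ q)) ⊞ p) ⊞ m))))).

Descend into:  inv(inv(m) ⊞ inv(s(m))) ⊞ ((k ⊞ ((m ⊞ (k ⊞ inv(m))) ⊞ q)) ⊞ p) ⊞ m
Push inv inside:  distribute inv over ⊞ and collapse double inv
Collect:  m ⊞ m ⊞ s(m) ⊞ k ⊞ k ⊞ q ⊞ p
Sort arguments:  k ⊞ k ⊞ m ⊞ m ⊞ p ⊞ q ⊞ s(m)
Rebuild:  t(s(s(k ⊞ k ⊞ m ⊞ m ⊞ p ⊞ q ⊞ s(m))))

Answer: t(s(s(k ⊞ k ⊞ m ⊞ m ⊞ p ⊞ q ⊞ s(m))))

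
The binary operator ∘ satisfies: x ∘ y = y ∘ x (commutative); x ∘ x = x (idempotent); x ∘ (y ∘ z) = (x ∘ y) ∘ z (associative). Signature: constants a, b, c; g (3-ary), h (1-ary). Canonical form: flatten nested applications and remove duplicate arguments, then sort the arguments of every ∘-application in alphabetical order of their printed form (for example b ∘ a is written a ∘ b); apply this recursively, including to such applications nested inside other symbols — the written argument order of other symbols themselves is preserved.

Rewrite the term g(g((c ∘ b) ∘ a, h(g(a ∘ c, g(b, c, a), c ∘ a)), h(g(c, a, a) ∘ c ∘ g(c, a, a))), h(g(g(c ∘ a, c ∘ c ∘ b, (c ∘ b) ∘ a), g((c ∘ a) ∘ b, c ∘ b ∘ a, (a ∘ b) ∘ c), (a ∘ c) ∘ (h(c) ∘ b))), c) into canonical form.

Answer: g(g(a ∘ b ∘ c, h(g(a ∘ c, g(b, c, a), a ∘ c)), h(c ∘ g(c, a, a))), h(g(g(a ∘ c, b ∘ c, a ∘ b ∘ c), g(a ∘ b ∘ c, a ∘ b ∘ c, a ∘ b ∘ c), a ∘ b ∘ c ∘ h(c))), c)

Derivation:
Work inside:  g(c, a, a) ∘ c ∘ g(c, a, a)
Idempotence:  drop duplicate g(c, a, a)
Order the arguments:  c ∘ g(c, a, a)
Put back:  g(g(a ∘ b ∘ c, h(g(a ∘ c, g(b, c, a), a ∘ c)), h(c ∘ g(c, a, a))), h(g(g(a ∘ c, b ∘ c, a ∘ b ∘ c), g(a ∘ b ∘ c, a ∘ b ∘ c, a ∘ b ∘ c), a ∘ b ∘ c ∘ h(c))), c)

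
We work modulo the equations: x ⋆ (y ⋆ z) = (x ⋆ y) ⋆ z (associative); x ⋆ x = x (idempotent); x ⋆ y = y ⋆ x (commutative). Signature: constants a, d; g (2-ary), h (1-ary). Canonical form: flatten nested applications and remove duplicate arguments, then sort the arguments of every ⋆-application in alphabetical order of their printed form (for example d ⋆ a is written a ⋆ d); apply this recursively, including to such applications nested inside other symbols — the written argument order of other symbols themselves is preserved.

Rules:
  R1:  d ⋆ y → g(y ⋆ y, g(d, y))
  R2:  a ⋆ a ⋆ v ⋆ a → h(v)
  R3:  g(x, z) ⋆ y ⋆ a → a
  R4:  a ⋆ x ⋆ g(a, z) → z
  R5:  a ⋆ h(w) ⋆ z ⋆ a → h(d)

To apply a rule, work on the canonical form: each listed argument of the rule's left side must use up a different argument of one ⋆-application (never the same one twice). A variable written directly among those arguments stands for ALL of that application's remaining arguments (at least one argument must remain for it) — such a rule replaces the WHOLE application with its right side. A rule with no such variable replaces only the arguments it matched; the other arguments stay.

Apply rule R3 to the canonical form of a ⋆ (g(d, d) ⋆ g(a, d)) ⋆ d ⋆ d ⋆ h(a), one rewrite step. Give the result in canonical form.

Answer: a

Derivation:
Canonical form:  a ⋆ d ⋆ g(a, d) ⋆ g(d, d) ⋆ h(a)
Apply R3:  consuming a, g(a, d);  x := a, y := d ⋆ g(d, d) ⋆ h(a), z := d
The extension variable absorbs all remaining arguments, so the whole application is rewritten.
New term:  a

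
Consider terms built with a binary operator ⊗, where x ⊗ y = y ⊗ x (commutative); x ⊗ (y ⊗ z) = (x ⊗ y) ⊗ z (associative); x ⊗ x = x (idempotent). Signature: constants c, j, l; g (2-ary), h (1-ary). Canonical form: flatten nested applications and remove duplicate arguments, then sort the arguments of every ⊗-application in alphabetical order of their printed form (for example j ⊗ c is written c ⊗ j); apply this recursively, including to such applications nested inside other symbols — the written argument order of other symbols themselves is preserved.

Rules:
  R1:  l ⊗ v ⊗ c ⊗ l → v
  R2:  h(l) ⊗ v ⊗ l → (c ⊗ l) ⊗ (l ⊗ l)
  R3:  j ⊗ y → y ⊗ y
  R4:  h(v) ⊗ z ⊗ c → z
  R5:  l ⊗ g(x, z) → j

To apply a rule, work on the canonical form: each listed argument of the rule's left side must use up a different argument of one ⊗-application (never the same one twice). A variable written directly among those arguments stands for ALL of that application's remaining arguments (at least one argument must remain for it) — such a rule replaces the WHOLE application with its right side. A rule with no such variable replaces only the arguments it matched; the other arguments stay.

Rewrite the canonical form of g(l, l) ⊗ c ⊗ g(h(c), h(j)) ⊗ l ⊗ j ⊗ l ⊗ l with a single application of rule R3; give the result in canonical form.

Answer: c ⊗ g(h(c), h(j)) ⊗ g(l, l) ⊗ l

Derivation:
Canonical form:  c ⊗ g(h(c), h(j)) ⊗ g(l, l) ⊗ j ⊗ l
R3 matches:  uses j;  y := c ⊗ g(h(c), h(j)) ⊗ g(l, l) ⊗ l
The extension variable absorbs all remaining arguments, so the whole application is rewritten.
Result:  c ⊗ g(h(c), h(j)) ⊗ g(l, l) ⊗ l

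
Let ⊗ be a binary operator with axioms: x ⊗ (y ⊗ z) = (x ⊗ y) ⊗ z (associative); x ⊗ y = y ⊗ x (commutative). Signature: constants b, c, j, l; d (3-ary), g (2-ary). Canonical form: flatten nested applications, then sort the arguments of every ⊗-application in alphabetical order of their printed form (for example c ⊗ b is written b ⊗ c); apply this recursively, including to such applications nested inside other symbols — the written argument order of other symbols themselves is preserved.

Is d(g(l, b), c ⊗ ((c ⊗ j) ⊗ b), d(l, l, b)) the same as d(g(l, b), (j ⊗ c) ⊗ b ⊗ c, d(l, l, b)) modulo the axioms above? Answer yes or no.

Left:  d(g(l, b), c ⊗ ((c ⊗ j) ⊗ b), d(l, l, b))
  Work inside:  c ⊗ ((c ⊗ j) ⊗ b)
  Merge nested applications:  c ⊗ c ⊗ j ⊗ b
  Order the arguments:  b ⊗ c ⊗ c ⊗ j
  Rebuild:  d(g(l, b), b ⊗ c ⊗ c ⊗ j, d(l, l, b))
Right:  d(g(l, b), (j ⊗ c) ⊗ b ⊗ c, d(l, l, b))
  Work inside:  (j ⊗ c) ⊗ b ⊗ c
  Flatten:  j ⊗ c ⊗ b ⊗ c
  Sort arguments:  b ⊗ c ⊗ c ⊗ j
  Put back:  d(g(l, b), b ⊗ c ⊗ c ⊗ j, d(l, l, b))

Answer: yes — both canonical forms are d(g(l, b), b ⊗ c ⊗ c ⊗ j, d(l, l, b))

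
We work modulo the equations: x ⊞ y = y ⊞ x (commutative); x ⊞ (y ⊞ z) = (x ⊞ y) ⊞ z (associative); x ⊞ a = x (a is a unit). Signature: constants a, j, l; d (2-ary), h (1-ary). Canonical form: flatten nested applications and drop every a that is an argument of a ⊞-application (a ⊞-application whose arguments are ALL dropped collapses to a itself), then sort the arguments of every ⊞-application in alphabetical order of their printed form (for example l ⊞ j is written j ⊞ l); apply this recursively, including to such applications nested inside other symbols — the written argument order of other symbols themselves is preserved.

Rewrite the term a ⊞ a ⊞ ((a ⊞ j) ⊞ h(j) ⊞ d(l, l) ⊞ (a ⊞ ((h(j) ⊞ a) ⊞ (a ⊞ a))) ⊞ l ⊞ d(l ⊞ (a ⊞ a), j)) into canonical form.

Answer: d(l, j) ⊞ d(l, l) ⊞ h(j) ⊞ h(j) ⊞ j ⊞ l

Derivation:
Flatten:  a ⊞ a ⊞ a ⊞ j ⊞ h(j) ⊞ d(l, l) ⊞ a ⊞ h(j) ⊞ a ⊞ a ⊞ a ⊞ l ⊞ d(l ⊞ (a ⊞ a), j)
Canonicalize subterm:  d(l ⊞ (a ⊞ a), j)  →  d(l, j)
Unit:  drop a (×7)
Order the arguments:  d(l, j) ⊞ d(l, l) ⊞ h(j) ⊞ h(j) ⊞ j ⊞ l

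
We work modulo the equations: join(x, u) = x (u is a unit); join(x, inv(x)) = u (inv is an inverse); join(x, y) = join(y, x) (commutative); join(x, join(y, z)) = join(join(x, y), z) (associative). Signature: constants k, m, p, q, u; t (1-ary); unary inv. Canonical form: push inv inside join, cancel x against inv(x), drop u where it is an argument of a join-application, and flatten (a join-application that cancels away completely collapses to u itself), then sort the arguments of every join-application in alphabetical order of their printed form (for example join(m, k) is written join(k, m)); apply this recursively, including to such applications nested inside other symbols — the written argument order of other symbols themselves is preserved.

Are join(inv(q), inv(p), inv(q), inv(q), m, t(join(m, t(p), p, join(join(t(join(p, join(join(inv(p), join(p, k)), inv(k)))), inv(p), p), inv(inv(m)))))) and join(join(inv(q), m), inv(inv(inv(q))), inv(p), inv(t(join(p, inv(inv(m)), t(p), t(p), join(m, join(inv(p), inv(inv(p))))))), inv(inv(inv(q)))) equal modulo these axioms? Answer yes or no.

Answer: no — join(inv(p), inv(q), inv(q), inv(q), m, t(join(m, m, p, t(p), t(p)))) vs join(inv(p), inv(q), inv(q), inv(q), inv(t(join(m, m, p, t(p), t(p)))), m)

Derivation:
Left:  join(inv(q), inv(p), inv(q), inv(q), m, t(join(m, t(p), p, join(join(t(join(p, join(join(inv(p), join(p, k)), inv(k)))), inv(p), p), inv(inv(m))))))
  Push inv inside:  distribute inv over join and collapse double inv
  Collect:  join(inv(q), inv(q), inv(q), inv(p), m, t(join(m, m, p, t(p), t(p))))
  Sort arguments:  join(inv(p), inv(q), inv(q), inv(q), m, t(join(m, m, p, t(p), t(p))))
Right:  join(join(inv(q), m), inv(inv(inv(q))), inv(p), inv(t(join(p, inv(inv(m)), t(p), t(p), join(m, join(inv(p), inv(inv(p))))))), inv(inv(inv(q))))
  Push inv inside:  distribute inv over join and collapse double inv
  Combine occurrences:  join(inv(q), inv(q), inv(q), m, inv(p), inv(t(join(m, m, p, t(p), t(p)))))
  Sort arguments:  join(inv(p), inv(q), inv(q), inv(q), inv(t(join(m, m, p, t(p), t(p)))), m)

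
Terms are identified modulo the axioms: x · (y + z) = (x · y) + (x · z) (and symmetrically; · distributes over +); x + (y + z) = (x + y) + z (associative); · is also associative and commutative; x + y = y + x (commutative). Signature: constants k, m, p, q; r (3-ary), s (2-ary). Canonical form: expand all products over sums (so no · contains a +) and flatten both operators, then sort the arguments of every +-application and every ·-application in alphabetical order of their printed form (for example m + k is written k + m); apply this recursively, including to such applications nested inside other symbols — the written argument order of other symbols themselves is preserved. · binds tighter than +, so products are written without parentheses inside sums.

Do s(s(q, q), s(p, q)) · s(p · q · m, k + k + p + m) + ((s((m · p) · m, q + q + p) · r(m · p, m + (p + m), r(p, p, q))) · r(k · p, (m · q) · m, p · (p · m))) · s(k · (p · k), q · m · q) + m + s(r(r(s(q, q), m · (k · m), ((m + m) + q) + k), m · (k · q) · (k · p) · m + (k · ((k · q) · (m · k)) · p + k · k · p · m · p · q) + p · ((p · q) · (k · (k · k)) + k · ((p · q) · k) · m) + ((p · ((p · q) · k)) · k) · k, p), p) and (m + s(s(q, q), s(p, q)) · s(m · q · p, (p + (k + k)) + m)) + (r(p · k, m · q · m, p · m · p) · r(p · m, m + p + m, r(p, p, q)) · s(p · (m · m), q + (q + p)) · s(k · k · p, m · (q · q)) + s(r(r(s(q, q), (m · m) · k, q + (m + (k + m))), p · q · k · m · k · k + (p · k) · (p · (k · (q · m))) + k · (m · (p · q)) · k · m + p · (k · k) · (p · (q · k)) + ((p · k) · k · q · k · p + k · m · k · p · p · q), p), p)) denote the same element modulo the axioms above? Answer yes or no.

Answer: yes — both canonical forms are m + r(k · p, m · m · q, m · p · p) · r(m · p, m + m + p, r(p, p, q)) · s(k · k · p, m · q · q) · s(m · m · p, p + q + q) + s(m · p · q, k + k + m + p) · s(s(q, q), s(p, q)) + s(r(r(s(q, q), k · m · m, k + m + m + q), k · k · k · m · p · q + k · k · k · p · p · q + k · k · k · p · p · q + k · k · m · m · p · q + k · k · m · p · p · q + k · k · m · p · p · q, p), p)

Derivation:
Left:  s(s(q, q), s(p, q)) · s(p · q · m, k + k + p + m) + ((s((m · p) · m, q + q + p) · r(m · p, m + (p + m), r(p, p, q))) · r(k · p, (m · q) · m, p · (p · m))) · s(k · (p · k), q · m · q) + m + s(r(r(s(q, q), m · (k · m), ((m + m) + q) + k), m · (k · q) · (k · p) · m + (k · ((k · q) · (m · k)) · p + k · k · p · m · p · q) + p · ((p · q) · (k · (k · k)) + k · ((p · q) · k) · m) + ((p · ((p · q) · k)) · k) · k, p), p)
  Expand:  s(m · p · q, k + k + m + p) · s(s(q, q), s(p, q)) + r(k · p, m · m · q, m · p · p) · r(m · p, m + m + p, r(p, p, q)) · s(k · k · p, m · q · q) · s(m · m · p, p + q + q) + m + s(r(r(s(q, q), k · m · m, k + m + m + q), k · k · k · m · p · q + k · k · k · p · p · q + k · k · k · p · p · q + k · k · m · m · p · q + k · k · m · p · p · q + k · k · m · p · p · q, p), p)
  Sort arguments:  m + r(k · p, m · m · q, m · p · p) · r(m · p, m + m + p, r(p, p, q)) · s(k · k · p, m · q · q) · s(m · m · p, p + q + q) + s(m · p · q, k + k + m + p) · s(s(q, q), s(p, q)) + s(r(r(s(q, q), k · m · m, k + m + m + q), k · k · k · m · p · q + k · k · k · p · p · q + k · k · k · p · p · q + k · k · m · m · p · q + k · k · m · p · p · q + k · k · m · p · p · q, p), p)
Right:  (m + s(s(q, q), s(p, q)) · s(m · q · p, (p + (k + k)) + m)) + (r(p · k, m · q · m, p · m · p) · r(p · m, m + p + m, r(p, p, q)) · s(p · (m · m), q + (q + p)) · s(k · k · p, m · (q · q)) + s(r(r(s(q, q), (m · m) · k, q + (m + (k + m))), p · q · k · m · k · k + (p · k) · (p · (k · (q · m))) + k · (m · (p · q)) · k · m + p · (k · k) · (p · (q · k)) + ((p · k) · k · q · k · p + k · m · k · p · p · q), p), p))
  Merge nested applications:  m + s(m · p · q, k + k + m + p) · s(s(q, q), s(p, q)) + r(k · p, m · m · q, m · p · p) · r(m · p, m + m + p, r(p, p, q)) · s(k · k · p, m · q · q) · s(m · m · p, p + q + q) + s(r(r(s(q, q), k · m · m, k + m + m + q), k · k · k · m · p · q + k · k · k · p · p · q + k · k · k · p · p · q + k · k · m · m · p · q + k · k · m · p · p · q + k · k · m · p · p · q, p), p)
  Sort:  m + r(k · p, m · m · q, m · p · p) · r(m · p, m + m + p, r(p, p, q)) · s(k · k · p, m · q · q) · s(m · m · p, p + q + q) + s(m · p · q, k + k + m + p) · s(s(q, q), s(p, q)) + s(r(r(s(q, q), k · m · m, k + m + m + q), k · k · k · m · p · q + k · k · k · p · p · q + k · k · k · p · p · q + k · k · m · m · p · q + k · k · m · p · p · q + k · k · m · p · p · q, p), p)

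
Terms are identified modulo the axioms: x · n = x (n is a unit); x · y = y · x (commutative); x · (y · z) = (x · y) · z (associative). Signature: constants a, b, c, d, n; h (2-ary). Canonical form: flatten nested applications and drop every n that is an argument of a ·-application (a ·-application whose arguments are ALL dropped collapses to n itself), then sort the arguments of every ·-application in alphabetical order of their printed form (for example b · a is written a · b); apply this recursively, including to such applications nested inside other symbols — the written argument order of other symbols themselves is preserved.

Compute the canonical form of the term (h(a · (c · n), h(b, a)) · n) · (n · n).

Answer: h(a · c, h(b, a))

Derivation:
Flatten:  h(a · (c · n), h(b, a)) · n · n · n
Inside:  h(a · (c · n), h(b, a))  →  h(a · c, h(b, a))
Units out:  drop n (×3)
Order the arguments:  h(a · c, h(b, a))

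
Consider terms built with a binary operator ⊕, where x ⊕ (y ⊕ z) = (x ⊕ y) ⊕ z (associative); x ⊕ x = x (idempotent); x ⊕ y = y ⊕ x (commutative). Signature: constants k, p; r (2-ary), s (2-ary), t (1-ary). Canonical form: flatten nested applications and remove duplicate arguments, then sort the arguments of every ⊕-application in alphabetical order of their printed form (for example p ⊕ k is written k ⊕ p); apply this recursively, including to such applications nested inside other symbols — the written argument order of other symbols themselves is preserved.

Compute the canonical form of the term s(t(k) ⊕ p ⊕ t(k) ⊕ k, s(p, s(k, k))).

Answer: s(k ⊕ p ⊕ t(k), s(p, s(k, k)))

Derivation:
Descend into:  t(k) ⊕ p ⊕ t(k) ⊕ k
Drop duplicates:  drop duplicate t(k)
Sort:  k ⊕ p ⊕ t(k)
Reassemble:  s(k ⊕ p ⊕ t(k), s(p, s(k, k)))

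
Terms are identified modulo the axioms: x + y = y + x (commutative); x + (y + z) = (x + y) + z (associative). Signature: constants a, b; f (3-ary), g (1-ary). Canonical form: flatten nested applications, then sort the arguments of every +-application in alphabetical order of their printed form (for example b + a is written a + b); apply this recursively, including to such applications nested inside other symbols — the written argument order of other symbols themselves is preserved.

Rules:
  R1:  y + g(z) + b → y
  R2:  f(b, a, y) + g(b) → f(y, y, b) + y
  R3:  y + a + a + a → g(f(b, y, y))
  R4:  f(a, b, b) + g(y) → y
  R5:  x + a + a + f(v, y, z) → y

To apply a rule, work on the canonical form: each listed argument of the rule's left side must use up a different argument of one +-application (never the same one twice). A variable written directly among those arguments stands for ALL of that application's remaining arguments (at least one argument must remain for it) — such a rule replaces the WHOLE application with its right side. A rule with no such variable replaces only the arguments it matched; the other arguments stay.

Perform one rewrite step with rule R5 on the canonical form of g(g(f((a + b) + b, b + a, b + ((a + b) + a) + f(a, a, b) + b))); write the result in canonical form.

Canonical form:  g(g(f(a + b + b, a + b, a + a + b + b + b + f(a, a, b))))
Match R5:  consume a, a, f(a, a, b);  v := a, x := b + b + b, y := a, z := b
Every leftover argument binds to the variable; the entire application is replaced.
Giving:  g(g(f(a + b + b, a + b, a)))

Answer: g(g(f(a + b + b, a + b, a)))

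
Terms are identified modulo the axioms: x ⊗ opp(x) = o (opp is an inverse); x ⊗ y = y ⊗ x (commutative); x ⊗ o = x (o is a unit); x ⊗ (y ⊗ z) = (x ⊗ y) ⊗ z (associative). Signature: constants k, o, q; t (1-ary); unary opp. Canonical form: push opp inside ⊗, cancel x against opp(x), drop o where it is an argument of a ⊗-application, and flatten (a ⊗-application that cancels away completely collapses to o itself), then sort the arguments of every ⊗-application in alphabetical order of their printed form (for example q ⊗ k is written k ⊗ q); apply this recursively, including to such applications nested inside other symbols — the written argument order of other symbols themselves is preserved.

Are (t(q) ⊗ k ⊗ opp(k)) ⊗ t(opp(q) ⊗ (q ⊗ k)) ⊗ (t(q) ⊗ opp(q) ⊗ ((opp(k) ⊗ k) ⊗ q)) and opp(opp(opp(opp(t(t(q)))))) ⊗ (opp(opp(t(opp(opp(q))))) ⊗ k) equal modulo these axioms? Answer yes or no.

Left:  (t(q) ⊗ k ⊗ opp(k)) ⊗ t(opp(q) ⊗ (q ⊗ k)) ⊗ (t(q) ⊗ opp(q) ⊗ ((opp(k) ⊗ k) ⊗ q))
  Cancel:  k cancels; q cancels
  Combine occurrences:  t(q) ⊗ t(q) ⊗ t(k)
  Sort:  t(k) ⊗ t(q) ⊗ t(q)
Right:  opp(opp(opp(opp(t(t(q)))))) ⊗ (opp(opp(t(opp(opp(q))))) ⊗ k)
  Push opp inside:  distribute opp over ⊗ and collapse double opp
  Collect terms:  t(t(q)) ⊗ t(q) ⊗ k
  Sort arguments:  k ⊗ t(q) ⊗ t(t(q))

Answer: no — t(k) ⊗ t(q) ⊗ t(q) vs k ⊗ t(q) ⊗ t(t(q))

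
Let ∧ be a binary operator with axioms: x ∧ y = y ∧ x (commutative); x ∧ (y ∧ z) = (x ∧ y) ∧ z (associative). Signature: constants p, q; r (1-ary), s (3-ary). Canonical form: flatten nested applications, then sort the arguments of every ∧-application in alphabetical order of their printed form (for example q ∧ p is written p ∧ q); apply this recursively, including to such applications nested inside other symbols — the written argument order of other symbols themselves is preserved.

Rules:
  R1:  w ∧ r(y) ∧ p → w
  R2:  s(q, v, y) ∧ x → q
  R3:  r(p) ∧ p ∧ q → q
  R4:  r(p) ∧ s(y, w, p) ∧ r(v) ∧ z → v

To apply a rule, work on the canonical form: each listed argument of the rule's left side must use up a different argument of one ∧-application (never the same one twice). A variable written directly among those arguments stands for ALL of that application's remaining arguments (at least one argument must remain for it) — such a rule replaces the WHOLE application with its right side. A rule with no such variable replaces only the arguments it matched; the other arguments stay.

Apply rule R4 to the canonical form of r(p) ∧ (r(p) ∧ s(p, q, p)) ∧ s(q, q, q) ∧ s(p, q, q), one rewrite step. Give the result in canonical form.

Canonical form:  r(p) ∧ r(p) ∧ s(p, q, p) ∧ s(p, q, q) ∧ s(q, q, q)
Apply R4:  consuming r(p), r(p), s(p, q, p);  v := p, w := q, y := p, z := s(p, q, q) ∧ s(q, q, q)
The extension variable absorbs all remaining arguments, so the whole application is rewritten.
Giving:  p

Answer: p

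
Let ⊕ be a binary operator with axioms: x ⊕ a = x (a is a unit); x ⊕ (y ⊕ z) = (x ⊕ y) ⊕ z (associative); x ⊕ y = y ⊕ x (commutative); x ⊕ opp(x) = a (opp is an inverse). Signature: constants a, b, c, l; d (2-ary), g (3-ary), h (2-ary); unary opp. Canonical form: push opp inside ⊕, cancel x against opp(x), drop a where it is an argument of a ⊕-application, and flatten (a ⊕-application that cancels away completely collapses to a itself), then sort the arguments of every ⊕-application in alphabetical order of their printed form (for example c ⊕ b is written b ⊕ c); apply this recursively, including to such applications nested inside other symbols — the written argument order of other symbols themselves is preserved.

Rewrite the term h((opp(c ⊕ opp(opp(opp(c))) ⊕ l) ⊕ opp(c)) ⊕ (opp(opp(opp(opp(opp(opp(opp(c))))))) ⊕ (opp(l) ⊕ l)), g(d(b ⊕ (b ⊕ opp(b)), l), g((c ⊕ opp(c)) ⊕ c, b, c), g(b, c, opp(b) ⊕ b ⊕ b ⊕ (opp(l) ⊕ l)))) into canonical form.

Focus inside:  (opp(c ⊕ opp(opp(opp(c))) ⊕ l) ⊕ opp(c)) ⊕ (opp(opp(opp(opp(opp(opp(opp(c))))))) ⊕ (opp(l) ⊕ l))
Push opp inside:  distribute opp over ⊕ and collapse double opp
Collect terms:  opp(c) ⊕ opp(c) ⊕ opp(l)
Reassemble:  h(opp(c) ⊕ opp(c) ⊕ opp(l), g(d(b, l), g(c, b, c), g(b, c, b)))

Answer: h(opp(c) ⊕ opp(c) ⊕ opp(l), g(d(b, l), g(c, b, c), g(b, c, b)))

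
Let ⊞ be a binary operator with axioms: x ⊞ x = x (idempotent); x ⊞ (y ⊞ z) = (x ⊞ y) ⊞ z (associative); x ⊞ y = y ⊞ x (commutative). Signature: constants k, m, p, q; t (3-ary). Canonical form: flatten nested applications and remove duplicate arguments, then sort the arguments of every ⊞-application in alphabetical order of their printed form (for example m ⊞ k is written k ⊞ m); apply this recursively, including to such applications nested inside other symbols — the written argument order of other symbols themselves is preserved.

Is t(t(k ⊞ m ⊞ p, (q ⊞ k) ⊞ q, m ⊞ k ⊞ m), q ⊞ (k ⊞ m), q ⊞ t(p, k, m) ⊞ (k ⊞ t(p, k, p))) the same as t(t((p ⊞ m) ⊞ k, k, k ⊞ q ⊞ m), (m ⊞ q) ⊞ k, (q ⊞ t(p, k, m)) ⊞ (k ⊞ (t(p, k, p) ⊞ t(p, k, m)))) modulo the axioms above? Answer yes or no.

Answer: no — t(t(k ⊞ m ⊞ p, k ⊞ q, k ⊞ m), k ⊞ m ⊞ q, k ⊞ q ⊞ t(p, k, m) ⊞ t(p, k, p)) vs t(t(k ⊞ m ⊞ p, k, k ⊞ m ⊞ q), k ⊞ m ⊞ q, k ⊞ q ⊞ t(p, k, m) ⊞ t(p, k, p))

Derivation:
Left:  t(t(k ⊞ m ⊞ p, (q ⊞ k) ⊞ q, m ⊞ k ⊞ m), q ⊞ (k ⊞ m), q ⊞ t(p, k, m) ⊞ (k ⊞ t(p, k, p)))
  Work inside:  q ⊞ t(p, k, m) ⊞ (k ⊞ t(p, k, p))
  Un-nest:  q ⊞ t(p, k, m) ⊞ k ⊞ t(p, k, p)
  Sort:  k ⊞ q ⊞ t(p, k, m) ⊞ t(p, k, p)
  Put back:  t(t(k ⊞ m ⊞ p, k ⊞ q, k ⊞ m), k ⊞ m ⊞ q, k ⊞ q ⊞ t(p, k, m) ⊞ t(p, k, p))
Right:  t(t((p ⊞ m) ⊞ k, k, k ⊞ q ⊞ m), (m ⊞ q) ⊞ k, (q ⊞ t(p, k, m)) ⊞ (k ⊞ (t(p, k, p) ⊞ t(p, k, m))))
  Focus inside:  (q ⊞ t(p, k, m)) ⊞ (k ⊞ (t(p, k, p) ⊞ t(p, k, m)))
  Flatten:  q ⊞ t(p, k, m) ⊞ k ⊞ t(p, k, p) ⊞ t(p, k, m)
  Deduplicate:  drop duplicate t(p, k, m)
  Order the arguments:  k ⊞ q ⊞ t(p, k, m) ⊞ t(p, k, p)
  Put back:  t(t(k ⊞ m ⊞ p, k, k ⊞ m ⊞ q), k ⊞ m ⊞ q, k ⊞ q ⊞ t(p, k, m) ⊞ t(p, k, p))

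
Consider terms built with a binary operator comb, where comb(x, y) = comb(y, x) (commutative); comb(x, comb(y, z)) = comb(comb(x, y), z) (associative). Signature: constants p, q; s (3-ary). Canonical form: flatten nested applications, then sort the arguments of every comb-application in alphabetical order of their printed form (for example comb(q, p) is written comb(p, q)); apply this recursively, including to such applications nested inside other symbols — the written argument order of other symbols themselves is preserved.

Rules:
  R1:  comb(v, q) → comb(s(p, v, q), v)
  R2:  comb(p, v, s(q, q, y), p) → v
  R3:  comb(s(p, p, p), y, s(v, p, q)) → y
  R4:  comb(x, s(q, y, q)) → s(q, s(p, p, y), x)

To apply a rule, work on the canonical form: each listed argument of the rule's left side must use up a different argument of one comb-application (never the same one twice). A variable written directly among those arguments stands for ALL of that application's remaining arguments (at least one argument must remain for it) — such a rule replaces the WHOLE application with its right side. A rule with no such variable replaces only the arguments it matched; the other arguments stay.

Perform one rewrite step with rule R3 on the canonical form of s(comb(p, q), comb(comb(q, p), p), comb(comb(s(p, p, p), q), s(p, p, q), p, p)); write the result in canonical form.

Answer: s(comb(p, q), comb(p, p, q), comb(p, p, q))

Derivation:
Canonical form:  s(comb(p, q), comb(p, p, q), comb(p, p, q, s(p, p, p), s(p, p, q)))
Match R3:  consume s(p, p, p), s(p, p, q);  v := p, y := comb(p, p, q)
The extension variable absorbs all remaining arguments, so the whole application is rewritten.
Result:  s(comb(p, q), comb(p, p, q), comb(p, p, q))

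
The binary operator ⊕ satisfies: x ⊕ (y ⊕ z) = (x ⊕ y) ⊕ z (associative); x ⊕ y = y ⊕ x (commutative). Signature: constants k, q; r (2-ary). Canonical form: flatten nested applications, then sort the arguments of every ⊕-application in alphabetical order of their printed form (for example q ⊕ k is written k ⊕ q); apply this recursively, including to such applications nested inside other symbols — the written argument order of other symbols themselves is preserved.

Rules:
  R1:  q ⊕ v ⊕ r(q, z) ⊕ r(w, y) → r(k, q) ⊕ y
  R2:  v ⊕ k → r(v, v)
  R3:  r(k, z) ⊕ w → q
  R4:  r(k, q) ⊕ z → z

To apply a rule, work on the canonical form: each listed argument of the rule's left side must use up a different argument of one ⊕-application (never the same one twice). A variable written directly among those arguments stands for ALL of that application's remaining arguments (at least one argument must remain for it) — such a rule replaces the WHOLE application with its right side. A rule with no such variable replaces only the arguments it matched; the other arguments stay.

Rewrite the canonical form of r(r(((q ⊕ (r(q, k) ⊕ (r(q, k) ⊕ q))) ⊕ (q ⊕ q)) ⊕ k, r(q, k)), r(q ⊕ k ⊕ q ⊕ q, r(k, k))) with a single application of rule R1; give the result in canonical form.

Answer: r(r(k ⊕ r(k, q), r(q, k)), r(k ⊕ q ⊕ q ⊕ q, r(k, k)))

Derivation:
Canonical form:  r(r(k ⊕ q ⊕ q ⊕ q ⊕ q ⊕ r(q, k) ⊕ r(q, k), r(q, k)), r(k ⊕ q ⊕ q ⊕ q, r(k, k)))
Apply R1:  consuming q, r(q, k), r(q, k);  v := k ⊕ q ⊕ q ⊕ q, w := q, y := k, z := k
The variable takes the whole remainder — replace the entire application.
Result:  r(r(k ⊕ r(k, q), r(q, k)), r(k ⊕ q ⊕ q ⊕ q, r(k, k)))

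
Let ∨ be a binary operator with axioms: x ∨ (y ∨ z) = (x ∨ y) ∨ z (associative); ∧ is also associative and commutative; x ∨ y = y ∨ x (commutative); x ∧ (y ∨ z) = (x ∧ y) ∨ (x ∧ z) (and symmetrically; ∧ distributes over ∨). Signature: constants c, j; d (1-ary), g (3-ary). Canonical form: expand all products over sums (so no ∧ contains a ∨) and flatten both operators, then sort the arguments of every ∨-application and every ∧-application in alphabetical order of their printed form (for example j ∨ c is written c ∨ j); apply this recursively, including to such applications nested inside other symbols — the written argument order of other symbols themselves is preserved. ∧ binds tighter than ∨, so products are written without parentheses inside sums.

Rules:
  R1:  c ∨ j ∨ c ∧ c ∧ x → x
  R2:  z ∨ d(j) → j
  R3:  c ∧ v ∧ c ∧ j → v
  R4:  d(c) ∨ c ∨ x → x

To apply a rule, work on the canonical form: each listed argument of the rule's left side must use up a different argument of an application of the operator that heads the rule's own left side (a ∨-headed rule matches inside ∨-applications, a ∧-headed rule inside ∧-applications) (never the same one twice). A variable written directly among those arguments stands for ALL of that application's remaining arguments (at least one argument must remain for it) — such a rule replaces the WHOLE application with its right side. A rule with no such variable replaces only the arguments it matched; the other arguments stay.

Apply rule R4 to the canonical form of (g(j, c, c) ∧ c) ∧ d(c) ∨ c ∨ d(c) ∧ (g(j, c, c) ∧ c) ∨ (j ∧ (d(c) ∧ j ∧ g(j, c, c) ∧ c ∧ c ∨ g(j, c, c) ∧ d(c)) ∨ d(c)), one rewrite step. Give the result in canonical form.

Answer: c ∧ c ∧ d(c) ∧ g(j, c, c) ∧ j ∧ j ∨ c ∧ d(c) ∧ g(j, c, c) ∨ c ∧ d(c) ∧ g(j, c, c) ∨ d(c) ∧ g(j, c, c) ∧ j

Derivation:
Canonical form:  c ∨ c ∧ c ∧ d(c) ∧ g(j, c, c) ∧ j ∧ j ∨ c ∧ d(c) ∧ g(j, c, c) ∨ c ∧ d(c) ∧ g(j, c, c) ∨ d(c) ∨ d(c) ∧ g(j, c, c) ∧ j
Apply R4:  consuming c, d(c);  x := c ∧ c ∧ d(c) ∧ g(j, c, c) ∧ j ∧ j ∨ c ∧ d(c) ∧ g(j, c, c) ∨ c ∧ d(c) ∧ g(j, c, c) ∨ d(c) ∧ g(j, c, c) ∧ j
Every leftover argument binds to the variable; the entire application is replaced.
Result:  c ∧ c ∧ d(c) ∧ g(j, c, c) ∧ j ∧ j ∨ c ∧ d(c) ∧ g(j, c, c) ∨ c ∧ d(c) ∧ g(j, c, c) ∨ d(c) ∧ g(j, c, c) ∧ j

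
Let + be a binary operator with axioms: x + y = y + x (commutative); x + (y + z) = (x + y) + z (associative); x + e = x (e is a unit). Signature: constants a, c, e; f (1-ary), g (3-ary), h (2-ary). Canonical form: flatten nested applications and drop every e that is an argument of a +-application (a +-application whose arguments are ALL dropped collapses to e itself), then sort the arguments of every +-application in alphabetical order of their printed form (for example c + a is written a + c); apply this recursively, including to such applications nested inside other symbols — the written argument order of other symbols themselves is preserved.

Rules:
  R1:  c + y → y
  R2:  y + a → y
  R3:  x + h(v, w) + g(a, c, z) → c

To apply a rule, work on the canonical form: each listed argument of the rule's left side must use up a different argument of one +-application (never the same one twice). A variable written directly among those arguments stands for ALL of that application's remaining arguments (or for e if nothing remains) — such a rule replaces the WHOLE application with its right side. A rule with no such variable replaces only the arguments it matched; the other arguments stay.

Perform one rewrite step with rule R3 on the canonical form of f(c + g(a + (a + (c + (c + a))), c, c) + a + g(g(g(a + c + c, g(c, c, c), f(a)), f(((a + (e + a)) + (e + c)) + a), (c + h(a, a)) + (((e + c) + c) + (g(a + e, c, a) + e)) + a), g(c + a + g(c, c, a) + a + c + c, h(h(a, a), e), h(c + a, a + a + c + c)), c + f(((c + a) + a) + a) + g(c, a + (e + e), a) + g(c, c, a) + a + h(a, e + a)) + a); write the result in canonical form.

Canonical form:  f(a + a + c + g(a + a + a + c + c, c, c) + g(g(g(a + c + c, g(c, c, c), f(a)), f(a + a + a + c), a + c + c + c + g(a, c, a) + h(a, a)), g(a + a + c + c + c + g(c, c, a), h(h(a, a), e), h(a + c, a + a + c + c)), a + c + f(a + a + a + c) + g(c, a, a) + g(c, c, a) + h(a, a)))
Match R3:  consume g(a, c, a), h(a, a);  v := a, w := a, x := a + c + c + c, z := a
The extension variable absorbs all remaining arguments, so the whole application is rewritten.
New term:  f(a + a + c + g(a + a + a + c + c, c, c) + g(g(g(a + c + c, g(c, c, c), f(a)), f(a + a + a + c), c), g(a + a + c + c + c + g(c, c, a), h(h(a, a), e), h(a + c, a + a + c + c)), a + c + f(a + a + a + c) + g(c, a, a) + g(c, c, a) + h(a, a)))

Answer: f(a + a + c + g(a + a + a + c + c, c, c) + g(g(g(a + c + c, g(c, c, c), f(a)), f(a + a + a + c), c), g(a + a + c + c + c + g(c, c, a), h(h(a, a), e), h(a + c, a + a + c + c)), a + c + f(a + a + a + c) + g(c, a, a) + g(c, c, a) + h(a, a)))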